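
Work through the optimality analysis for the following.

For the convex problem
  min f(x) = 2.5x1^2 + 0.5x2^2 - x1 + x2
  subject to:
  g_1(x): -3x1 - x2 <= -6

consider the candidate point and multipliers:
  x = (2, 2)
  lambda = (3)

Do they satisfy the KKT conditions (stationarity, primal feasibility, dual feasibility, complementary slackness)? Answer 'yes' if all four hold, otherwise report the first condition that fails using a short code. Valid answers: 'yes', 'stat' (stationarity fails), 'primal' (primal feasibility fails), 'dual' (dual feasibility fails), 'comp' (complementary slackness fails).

Gradient of f: grad f(x) = Q x + c = (9, 3)
Constraint values g_i(x) = a_i^T x - b_i:
  g_1((2, 2)) = -2
Stationarity residual: grad f(x) + sum_i lambda_i a_i = (0, 0)
  -> stationarity OK
Primal feasibility (all g_i <= 0): OK
Dual feasibility (all lambda_i >= 0): OK
Complementary slackness (lambda_i * g_i(x) = 0 for all i): FAILS

Verdict: the first failing condition is complementary_slackness -> comp.

comp


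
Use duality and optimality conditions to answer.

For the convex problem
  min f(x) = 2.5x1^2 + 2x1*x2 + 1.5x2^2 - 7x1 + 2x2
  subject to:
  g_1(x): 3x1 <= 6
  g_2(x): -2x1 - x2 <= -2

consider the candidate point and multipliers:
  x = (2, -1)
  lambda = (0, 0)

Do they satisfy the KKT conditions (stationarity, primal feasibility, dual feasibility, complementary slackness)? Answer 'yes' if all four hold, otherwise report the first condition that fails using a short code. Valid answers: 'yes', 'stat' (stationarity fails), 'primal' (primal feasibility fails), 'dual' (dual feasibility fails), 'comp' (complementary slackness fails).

Gradient of f: grad f(x) = Q x + c = (1, 3)
Constraint values g_i(x) = a_i^T x - b_i:
  g_1((2, -1)) = 0
  g_2((2, -1)) = -1
Stationarity residual: grad f(x) + sum_i lambda_i a_i = (1, 3)
  -> stationarity FAILS
Primal feasibility (all g_i <= 0): OK
Dual feasibility (all lambda_i >= 0): OK
Complementary slackness (lambda_i * g_i(x) = 0 for all i): OK

Verdict: the first failing condition is stationarity -> stat.

stat


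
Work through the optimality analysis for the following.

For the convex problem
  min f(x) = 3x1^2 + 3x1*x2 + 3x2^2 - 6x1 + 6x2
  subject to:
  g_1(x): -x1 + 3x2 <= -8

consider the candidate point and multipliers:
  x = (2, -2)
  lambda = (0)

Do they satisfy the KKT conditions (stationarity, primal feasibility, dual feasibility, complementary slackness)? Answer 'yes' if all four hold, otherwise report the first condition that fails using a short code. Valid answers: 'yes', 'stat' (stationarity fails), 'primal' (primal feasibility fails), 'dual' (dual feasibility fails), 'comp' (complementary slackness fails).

Gradient of f: grad f(x) = Q x + c = (0, 0)
Constraint values g_i(x) = a_i^T x - b_i:
  g_1((2, -2)) = 0
Stationarity residual: grad f(x) + sum_i lambda_i a_i = (0, 0)
  -> stationarity OK
Primal feasibility (all g_i <= 0): OK
Dual feasibility (all lambda_i >= 0): OK
Complementary slackness (lambda_i * g_i(x) = 0 for all i): OK

Verdict: yes, KKT holds.

yes


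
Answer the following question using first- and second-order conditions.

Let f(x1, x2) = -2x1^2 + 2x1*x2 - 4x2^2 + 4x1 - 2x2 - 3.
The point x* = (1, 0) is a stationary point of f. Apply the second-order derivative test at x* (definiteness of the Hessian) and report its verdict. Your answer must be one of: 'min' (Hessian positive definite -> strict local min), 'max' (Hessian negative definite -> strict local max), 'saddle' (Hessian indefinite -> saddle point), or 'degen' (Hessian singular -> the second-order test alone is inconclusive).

Compute the Hessian H = grad^2 f:
  H = [[-4, 2], [2, -8]]
Verify stationarity: grad f(x*) = H x* + g = (0, 0).
Eigenvalues of H: -8.8284, -3.1716.
Both eigenvalues < 0, so H is negative definite -> x* is a strict local max.

max


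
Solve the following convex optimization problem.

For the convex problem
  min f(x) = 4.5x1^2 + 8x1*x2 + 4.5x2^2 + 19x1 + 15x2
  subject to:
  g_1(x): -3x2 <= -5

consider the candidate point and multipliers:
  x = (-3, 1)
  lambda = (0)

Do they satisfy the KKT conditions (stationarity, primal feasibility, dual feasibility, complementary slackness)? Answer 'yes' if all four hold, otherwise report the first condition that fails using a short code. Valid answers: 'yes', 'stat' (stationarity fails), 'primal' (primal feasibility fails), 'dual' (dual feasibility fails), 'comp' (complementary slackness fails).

Gradient of f: grad f(x) = Q x + c = (0, 0)
Constraint values g_i(x) = a_i^T x - b_i:
  g_1((-3, 1)) = 2
Stationarity residual: grad f(x) + sum_i lambda_i a_i = (0, 0)
  -> stationarity OK
Primal feasibility (all g_i <= 0): FAILS
Dual feasibility (all lambda_i >= 0): OK
Complementary slackness (lambda_i * g_i(x) = 0 for all i): OK

Verdict: the first failing condition is primal_feasibility -> primal.

primal


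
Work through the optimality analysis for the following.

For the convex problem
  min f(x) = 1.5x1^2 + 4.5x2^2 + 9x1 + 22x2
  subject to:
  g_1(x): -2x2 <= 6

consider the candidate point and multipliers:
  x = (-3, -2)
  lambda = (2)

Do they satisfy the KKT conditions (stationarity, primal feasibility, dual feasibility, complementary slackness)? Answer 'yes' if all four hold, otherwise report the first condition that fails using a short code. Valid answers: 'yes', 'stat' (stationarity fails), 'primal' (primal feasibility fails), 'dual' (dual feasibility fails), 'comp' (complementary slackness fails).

Gradient of f: grad f(x) = Q x + c = (0, 4)
Constraint values g_i(x) = a_i^T x - b_i:
  g_1((-3, -2)) = -2
Stationarity residual: grad f(x) + sum_i lambda_i a_i = (0, 0)
  -> stationarity OK
Primal feasibility (all g_i <= 0): OK
Dual feasibility (all lambda_i >= 0): OK
Complementary slackness (lambda_i * g_i(x) = 0 for all i): FAILS

Verdict: the first failing condition is complementary_slackness -> comp.

comp


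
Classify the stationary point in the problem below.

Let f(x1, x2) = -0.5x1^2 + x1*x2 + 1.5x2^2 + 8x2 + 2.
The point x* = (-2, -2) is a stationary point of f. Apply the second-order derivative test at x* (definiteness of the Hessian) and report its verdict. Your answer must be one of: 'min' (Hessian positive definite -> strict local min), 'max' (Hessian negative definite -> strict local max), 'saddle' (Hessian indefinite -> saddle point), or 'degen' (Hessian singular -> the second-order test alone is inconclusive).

Compute the Hessian H = grad^2 f:
  H = [[-1, 1], [1, 3]]
Verify stationarity: grad f(x*) = H x* + g = (0, 0).
Eigenvalues of H: -1.2361, 3.2361.
Eigenvalues have mixed signs, so H is indefinite -> x* is a saddle point.

saddle


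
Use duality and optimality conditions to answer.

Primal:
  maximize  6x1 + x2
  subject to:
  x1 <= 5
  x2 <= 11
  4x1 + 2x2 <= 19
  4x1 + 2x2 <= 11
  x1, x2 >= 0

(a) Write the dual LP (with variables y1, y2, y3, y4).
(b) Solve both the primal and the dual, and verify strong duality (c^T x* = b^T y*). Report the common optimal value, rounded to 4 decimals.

The standard primal-dual pair for 'max c^T x s.t. A x <= b, x >= 0' is:
  Dual:  min b^T y  s.t.  A^T y >= c,  y >= 0.

So the dual LP is:
  minimize  5y1 + 11y2 + 19y3 + 11y4
  subject to:
    y1 + 4y3 + 4y4 >= 6
    y2 + 2y3 + 2y4 >= 1
    y1, y2, y3, y4 >= 0

Solving the primal: x* = (2.75, 0).
  primal value c^T x* = 16.5.
Solving the dual: y* = (0, 0, 0, 1.5).
  dual value b^T y* = 16.5.
Strong duality: c^T x* = b^T y*. Confirmed.

16.5


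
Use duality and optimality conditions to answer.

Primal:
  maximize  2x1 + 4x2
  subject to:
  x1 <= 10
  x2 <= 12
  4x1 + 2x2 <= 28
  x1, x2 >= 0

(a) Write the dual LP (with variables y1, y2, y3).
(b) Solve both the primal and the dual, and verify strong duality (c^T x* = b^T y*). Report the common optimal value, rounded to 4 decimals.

The standard primal-dual pair for 'max c^T x s.t. A x <= b, x >= 0' is:
  Dual:  min b^T y  s.t.  A^T y >= c,  y >= 0.

So the dual LP is:
  minimize  10y1 + 12y2 + 28y3
  subject to:
    y1 + 4y3 >= 2
    y2 + 2y3 >= 4
    y1, y2, y3 >= 0

Solving the primal: x* = (1, 12).
  primal value c^T x* = 50.
Solving the dual: y* = (0, 3, 0.5).
  dual value b^T y* = 50.
Strong duality: c^T x* = b^T y*. Confirmed.

50


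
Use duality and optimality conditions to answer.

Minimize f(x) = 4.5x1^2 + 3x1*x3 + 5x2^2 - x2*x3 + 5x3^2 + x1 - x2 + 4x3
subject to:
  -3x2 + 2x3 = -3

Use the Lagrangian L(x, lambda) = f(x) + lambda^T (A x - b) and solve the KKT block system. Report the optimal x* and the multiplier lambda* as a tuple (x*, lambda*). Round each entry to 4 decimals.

Form the Lagrangian:
  L(x, lambda) = (1/2) x^T Q x + c^T x + lambda^T (A x - b)
Stationarity (grad_x L = 0): Q x + c + A^T lambda = 0.
Primal feasibility: A x = b.

This gives the KKT block system:
  [ Q   A^T ] [ x     ]   [-c ]
  [ A    0  ] [ lambda ] = [ b ]

Solving the linear system:
  x*      = (0.1274, 0.5229, -0.7156)
  lambda* = (1.6483)
  f(x*)   = 0.8435

x* = (0.1274, 0.5229, -0.7156), lambda* = (1.6483)


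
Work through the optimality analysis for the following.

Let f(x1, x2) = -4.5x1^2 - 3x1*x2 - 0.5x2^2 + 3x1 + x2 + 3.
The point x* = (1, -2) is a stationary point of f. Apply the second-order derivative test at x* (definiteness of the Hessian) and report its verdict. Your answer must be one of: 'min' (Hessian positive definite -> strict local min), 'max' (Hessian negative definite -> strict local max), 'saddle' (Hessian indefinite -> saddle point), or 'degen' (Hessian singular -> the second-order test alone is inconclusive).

Compute the Hessian H = grad^2 f:
  H = [[-9, -3], [-3, -1]]
Verify stationarity: grad f(x*) = H x* + g = (0, 0).
Eigenvalues of H: -10, 0.
H has a zero eigenvalue (singular; negative semidefinite but not definite), so H is neither positive definite, negative definite, nor indefinite. The second-order test alone is inconclusive -> degen.
(Indeed, f is constant along the null direction of H through x*, so x* is not a strict local extremum.)

degen


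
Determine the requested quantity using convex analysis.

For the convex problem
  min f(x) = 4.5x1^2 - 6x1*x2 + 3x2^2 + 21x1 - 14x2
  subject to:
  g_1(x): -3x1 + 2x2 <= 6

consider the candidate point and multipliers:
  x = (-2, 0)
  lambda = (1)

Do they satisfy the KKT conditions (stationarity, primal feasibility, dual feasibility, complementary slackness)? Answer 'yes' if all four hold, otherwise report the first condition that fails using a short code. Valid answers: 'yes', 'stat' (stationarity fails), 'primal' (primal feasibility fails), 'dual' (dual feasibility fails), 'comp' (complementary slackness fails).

Gradient of f: grad f(x) = Q x + c = (3, -2)
Constraint values g_i(x) = a_i^T x - b_i:
  g_1((-2, 0)) = 0
Stationarity residual: grad f(x) + sum_i lambda_i a_i = (0, 0)
  -> stationarity OK
Primal feasibility (all g_i <= 0): OK
Dual feasibility (all lambda_i >= 0): OK
Complementary slackness (lambda_i * g_i(x) = 0 for all i): OK

Verdict: yes, KKT holds.

yes


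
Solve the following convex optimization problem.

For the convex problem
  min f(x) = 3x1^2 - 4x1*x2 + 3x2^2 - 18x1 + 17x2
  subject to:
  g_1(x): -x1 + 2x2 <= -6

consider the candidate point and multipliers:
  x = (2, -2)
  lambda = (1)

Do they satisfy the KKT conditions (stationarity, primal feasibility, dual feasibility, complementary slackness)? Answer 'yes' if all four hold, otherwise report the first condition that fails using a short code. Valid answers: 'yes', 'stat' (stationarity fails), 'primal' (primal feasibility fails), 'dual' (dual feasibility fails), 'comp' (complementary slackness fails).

Gradient of f: grad f(x) = Q x + c = (2, -3)
Constraint values g_i(x) = a_i^T x - b_i:
  g_1((2, -2)) = 0
Stationarity residual: grad f(x) + sum_i lambda_i a_i = (1, -1)
  -> stationarity FAILS
Primal feasibility (all g_i <= 0): OK
Dual feasibility (all lambda_i >= 0): OK
Complementary slackness (lambda_i * g_i(x) = 0 for all i): OK

Verdict: the first failing condition is stationarity -> stat.

stat


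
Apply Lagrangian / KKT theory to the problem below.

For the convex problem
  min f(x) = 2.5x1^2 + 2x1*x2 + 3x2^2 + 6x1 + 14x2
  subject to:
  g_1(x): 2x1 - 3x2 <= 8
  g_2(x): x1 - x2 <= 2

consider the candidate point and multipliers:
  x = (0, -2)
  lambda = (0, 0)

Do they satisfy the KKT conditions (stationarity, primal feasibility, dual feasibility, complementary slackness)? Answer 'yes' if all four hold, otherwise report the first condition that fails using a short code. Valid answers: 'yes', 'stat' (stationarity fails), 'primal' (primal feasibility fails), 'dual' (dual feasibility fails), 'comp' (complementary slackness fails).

Gradient of f: grad f(x) = Q x + c = (2, 2)
Constraint values g_i(x) = a_i^T x - b_i:
  g_1((0, -2)) = -2
  g_2((0, -2)) = 0
Stationarity residual: grad f(x) + sum_i lambda_i a_i = (2, 2)
  -> stationarity FAILS
Primal feasibility (all g_i <= 0): OK
Dual feasibility (all lambda_i >= 0): OK
Complementary slackness (lambda_i * g_i(x) = 0 for all i): OK

Verdict: the first failing condition is stationarity -> stat.

stat


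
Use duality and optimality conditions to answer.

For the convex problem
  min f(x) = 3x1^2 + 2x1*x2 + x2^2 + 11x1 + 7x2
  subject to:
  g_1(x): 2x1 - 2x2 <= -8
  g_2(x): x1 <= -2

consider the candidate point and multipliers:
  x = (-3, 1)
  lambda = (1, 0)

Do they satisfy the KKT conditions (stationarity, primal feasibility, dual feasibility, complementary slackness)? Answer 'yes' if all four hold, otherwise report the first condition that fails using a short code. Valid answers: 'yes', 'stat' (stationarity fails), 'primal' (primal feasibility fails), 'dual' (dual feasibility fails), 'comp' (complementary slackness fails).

Gradient of f: grad f(x) = Q x + c = (-5, 3)
Constraint values g_i(x) = a_i^T x - b_i:
  g_1((-3, 1)) = 0
  g_2((-3, 1)) = -1
Stationarity residual: grad f(x) + sum_i lambda_i a_i = (-3, 1)
  -> stationarity FAILS
Primal feasibility (all g_i <= 0): OK
Dual feasibility (all lambda_i >= 0): OK
Complementary slackness (lambda_i * g_i(x) = 0 for all i): OK

Verdict: the first failing condition is stationarity -> stat.

stat


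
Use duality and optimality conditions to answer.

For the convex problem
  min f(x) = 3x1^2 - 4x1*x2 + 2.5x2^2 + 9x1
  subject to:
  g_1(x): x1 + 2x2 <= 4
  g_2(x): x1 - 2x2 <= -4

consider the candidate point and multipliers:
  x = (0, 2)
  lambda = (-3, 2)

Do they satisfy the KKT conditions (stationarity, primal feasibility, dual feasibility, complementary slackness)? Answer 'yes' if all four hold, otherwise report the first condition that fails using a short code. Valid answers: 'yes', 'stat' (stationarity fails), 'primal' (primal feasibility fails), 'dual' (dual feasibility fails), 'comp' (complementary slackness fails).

Gradient of f: grad f(x) = Q x + c = (1, 10)
Constraint values g_i(x) = a_i^T x - b_i:
  g_1((0, 2)) = 0
  g_2((0, 2)) = 0
Stationarity residual: grad f(x) + sum_i lambda_i a_i = (0, 0)
  -> stationarity OK
Primal feasibility (all g_i <= 0): OK
Dual feasibility (all lambda_i >= 0): FAILS
Complementary slackness (lambda_i * g_i(x) = 0 for all i): OK

Verdict: the first failing condition is dual_feasibility -> dual.

dual


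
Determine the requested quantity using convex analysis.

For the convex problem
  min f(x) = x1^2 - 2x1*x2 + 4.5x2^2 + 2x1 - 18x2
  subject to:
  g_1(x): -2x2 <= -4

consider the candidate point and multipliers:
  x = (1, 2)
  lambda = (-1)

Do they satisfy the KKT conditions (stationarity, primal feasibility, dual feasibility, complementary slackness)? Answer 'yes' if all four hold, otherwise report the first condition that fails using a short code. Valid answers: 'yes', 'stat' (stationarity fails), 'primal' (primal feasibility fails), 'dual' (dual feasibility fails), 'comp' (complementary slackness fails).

Gradient of f: grad f(x) = Q x + c = (0, -2)
Constraint values g_i(x) = a_i^T x - b_i:
  g_1((1, 2)) = 0
Stationarity residual: grad f(x) + sum_i lambda_i a_i = (0, 0)
  -> stationarity OK
Primal feasibility (all g_i <= 0): OK
Dual feasibility (all lambda_i >= 0): FAILS
Complementary slackness (lambda_i * g_i(x) = 0 for all i): OK

Verdict: the first failing condition is dual_feasibility -> dual.

dual


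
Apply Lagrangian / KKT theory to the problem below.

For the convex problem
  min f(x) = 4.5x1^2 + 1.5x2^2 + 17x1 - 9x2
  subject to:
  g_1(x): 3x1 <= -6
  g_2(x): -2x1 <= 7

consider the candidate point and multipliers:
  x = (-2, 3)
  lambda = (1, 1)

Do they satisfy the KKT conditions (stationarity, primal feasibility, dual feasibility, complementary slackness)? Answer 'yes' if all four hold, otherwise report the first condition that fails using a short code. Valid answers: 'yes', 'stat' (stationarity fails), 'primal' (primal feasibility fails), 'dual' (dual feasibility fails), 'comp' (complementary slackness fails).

Gradient of f: grad f(x) = Q x + c = (-1, 0)
Constraint values g_i(x) = a_i^T x - b_i:
  g_1((-2, 3)) = 0
  g_2((-2, 3)) = -3
Stationarity residual: grad f(x) + sum_i lambda_i a_i = (0, 0)
  -> stationarity OK
Primal feasibility (all g_i <= 0): OK
Dual feasibility (all lambda_i >= 0): OK
Complementary slackness (lambda_i * g_i(x) = 0 for all i): FAILS

Verdict: the first failing condition is complementary_slackness -> comp.

comp


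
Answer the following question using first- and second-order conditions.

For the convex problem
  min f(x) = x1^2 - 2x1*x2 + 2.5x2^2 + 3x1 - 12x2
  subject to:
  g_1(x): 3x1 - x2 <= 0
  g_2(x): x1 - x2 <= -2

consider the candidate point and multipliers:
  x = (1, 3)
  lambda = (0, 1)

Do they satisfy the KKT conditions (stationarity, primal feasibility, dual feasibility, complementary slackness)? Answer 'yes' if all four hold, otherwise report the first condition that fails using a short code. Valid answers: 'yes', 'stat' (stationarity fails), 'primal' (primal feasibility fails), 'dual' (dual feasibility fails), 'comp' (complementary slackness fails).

Gradient of f: grad f(x) = Q x + c = (-1, 1)
Constraint values g_i(x) = a_i^T x - b_i:
  g_1((1, 3)) = 0
  g_2((1, 3)) = 0
Stationarity residual: grad f(x) + sum_i lambda_i a_i = (0, 0)
  -> stationarity OK
Primal feasibility (all g_i <= 0): OK
Dual feasibility (all lambda_i >= 0): OK
Complementary slackness (lambda_i * g_i(x) = 0 for all i): OK

Verdict: yes, KKT holds.

yes


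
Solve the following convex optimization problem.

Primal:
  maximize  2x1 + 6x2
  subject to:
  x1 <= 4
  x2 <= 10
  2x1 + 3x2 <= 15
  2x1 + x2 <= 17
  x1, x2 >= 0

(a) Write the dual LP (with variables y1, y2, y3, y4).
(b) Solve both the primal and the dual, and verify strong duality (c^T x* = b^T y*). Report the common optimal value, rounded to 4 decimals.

The standard primal-dual pair for 'max c^T x s.t. A x <= b, x >= 0' is:
  Dual:  min b^T y  s.t.  A^T y >= c,  y >= 0.

So the dual LP is:
  minimize  4y1 + 10y2 + 15y3 + 17y4
  subject to:
    y1 + 2y3 + 2y4 >= 2
    y2 + 3y3 + y4 >= 6
    y1, y2, y3, y4 >= 0

Solving the primal: x* = (0, 5).
  primal value c^T x* = 30.
Solving the dual: y* = (0, 0, 2, 0).
  dual value b^T y* = 30.
Strong duality: c^T x* = b^T y*. Confirmed.

30


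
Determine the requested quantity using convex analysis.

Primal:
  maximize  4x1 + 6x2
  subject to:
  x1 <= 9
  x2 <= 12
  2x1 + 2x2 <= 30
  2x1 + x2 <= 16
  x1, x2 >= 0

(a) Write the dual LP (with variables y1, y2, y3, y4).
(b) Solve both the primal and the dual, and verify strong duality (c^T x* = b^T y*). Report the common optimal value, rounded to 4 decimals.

The standard primal-dual pair for 'max c^T x s.t. A x <= b, x >= 0' is:
  Dual:  min b^T y  s.t.  A^T y >= c,  y >= 0.

So the dual LP is:
  minimize  9y1 + 12y2 + 30y3 + 16y4
  subject to:
    y1 + 2y3 + 2y4 >= 4
    y2 + 2y3 + y4 >= 6
    y1, y2, y3, y4 >= 0

Solving the primal: x* = (2, 12).
  primal value c^T x* = 80.
Solving the dual: y* = (0, 4, 0, 2).
  dual value b^T y* = 80.
Strong duality: c^T x* = b^T y*. Confirmed.

80


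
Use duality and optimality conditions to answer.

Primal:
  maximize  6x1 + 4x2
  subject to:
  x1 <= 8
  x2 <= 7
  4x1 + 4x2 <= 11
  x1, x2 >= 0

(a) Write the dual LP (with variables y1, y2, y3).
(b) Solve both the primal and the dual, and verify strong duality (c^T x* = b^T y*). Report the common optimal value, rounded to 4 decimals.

The standard primal-dual pair for 'max c^T x s.t. A x <= b, x >= 0' is:
  Dual:  min b^T y  s.t.  A^T y >= c,  y >= 0.

So the dual LP is:
  minimize  8y1 + 7y2 + 11y3
  subject to:
    y1 + 4y3 >= 6
    y2 + 4y3 >= 4
    y1, y2, y3 >= 0

Solving the primal: x* = (2.75, 0).
  primal value c^T x* = 16.5.
Solving the dual: y* = (0, 0, 1.5).
  dual value b^T y* = 16.5.
Strong duality: c^T x* = b^T y*. Confirmed.

16.5


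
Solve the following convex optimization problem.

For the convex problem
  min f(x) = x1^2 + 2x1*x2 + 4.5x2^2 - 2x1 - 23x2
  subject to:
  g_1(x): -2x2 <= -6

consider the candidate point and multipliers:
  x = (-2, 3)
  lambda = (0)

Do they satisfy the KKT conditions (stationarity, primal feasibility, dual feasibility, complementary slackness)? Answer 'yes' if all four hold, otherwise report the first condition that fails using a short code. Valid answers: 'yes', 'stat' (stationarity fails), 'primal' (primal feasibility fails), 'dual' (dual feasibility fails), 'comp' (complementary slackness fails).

Gradient of f: grad f(x) = Q x + c = (0, 0)
Constraint values g_i(x) = a_i^T x - b_i:
  g_1((-2, 3)) = 0
Stationarity residual: grad f(x) + sum_i lambda_i a_i = (0, 0)
  -> stationarity OK
Primal feasibility (all g_i <= 0): OK
Dual feasibility (all lambda_i >= 0): OK
Complementary slackness (lambda_i * g_i(x) = 0 for all i): OK

Verdict: yes, KKT holds.

yes


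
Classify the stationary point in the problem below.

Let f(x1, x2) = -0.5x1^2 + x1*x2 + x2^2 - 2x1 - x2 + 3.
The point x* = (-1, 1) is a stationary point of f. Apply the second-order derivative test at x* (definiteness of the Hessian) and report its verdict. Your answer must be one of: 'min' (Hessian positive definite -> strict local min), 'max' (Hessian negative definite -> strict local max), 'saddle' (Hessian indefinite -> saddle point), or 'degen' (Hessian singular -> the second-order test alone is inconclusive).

Compute the Hessian H = grad^2 f:
  H = [[-1, 1], [1, 2]]
Verify stationarity: grad f(x*) = H x* + g = (0, 0).
Eigenvalues of H: -1.3028, 2.3028.
Eigenvalues have mixed signs, so H is indefinite -> x* is a saddle point.

saddle


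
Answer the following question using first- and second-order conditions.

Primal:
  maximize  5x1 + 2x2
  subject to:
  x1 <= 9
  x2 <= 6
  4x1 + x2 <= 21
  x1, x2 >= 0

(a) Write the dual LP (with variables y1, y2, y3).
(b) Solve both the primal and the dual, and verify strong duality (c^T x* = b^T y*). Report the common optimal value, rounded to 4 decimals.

The standard primal-dual pair for 'max c^T x s.t. A x <= b, x >= 0' is:
  Dual:  min b^T y  s.t.  A^T y >= c,  y >= 0.

So the dual LP is:
  minimize  9y1 + 6y2 + 21y3
  subject to:
    y1 + 4y3 >= 5
    y2 + y3 >= 2
    y1, y2, y3 >= 0

Solving the primal: x* = (3.75, 6).
  primal value c^T x* = 30.75.
Solving the dual: y* = (0, 0.75, 1.25).
  dual value b^T y* = 30.75.
Strong duality: c^T x* = b^T y*. Confirmed.

30.75


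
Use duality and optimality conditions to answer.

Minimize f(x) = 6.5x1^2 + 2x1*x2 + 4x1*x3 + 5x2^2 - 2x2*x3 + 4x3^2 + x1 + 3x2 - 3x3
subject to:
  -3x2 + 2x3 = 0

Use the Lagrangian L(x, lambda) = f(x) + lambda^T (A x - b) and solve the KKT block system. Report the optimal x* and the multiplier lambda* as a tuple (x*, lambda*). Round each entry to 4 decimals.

Form the Lagrangian:
  L(x, lambda) = (1/2) x^T Q x + c^T x + lambda^T (A x - b)
Stationarity (grad_x L = 0): Q x + c + A^T lambda = 0.
Primal feasibility: A x = b.

This gives the KKT block system:
  [ Q   A^T ] [ x     ]   [-c ]
  [ A    0  ] [ lambda ] = [ b ]

Solving the linear system:
  x*      = (-0.1532, 0.1239, 0.1858)
  lambda* = (1.1869)
  f(x*)   = -0.1695

x* = (-0.1532, 0.1239, 0.1858), lambda* = (1.1869)


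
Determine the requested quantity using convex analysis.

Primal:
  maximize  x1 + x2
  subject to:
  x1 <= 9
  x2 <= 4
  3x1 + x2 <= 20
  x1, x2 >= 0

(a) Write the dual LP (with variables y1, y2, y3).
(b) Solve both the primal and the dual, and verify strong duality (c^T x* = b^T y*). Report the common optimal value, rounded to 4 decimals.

The standard primal-dual pair for 'max c^T x s.t. A x <= b, x >= 0' is:
  Dual:  min b^T y  s.t.  A^T y >= c,  y >= 0.

So the dual LP is:
  minimize  9y1 + 4y2 + 20y3
  subject to:
    y1 + 3y3 >= 1
    y2 + y3 >= 1
    y1, y2, y3 >= 0

Solving the primal: x* = (5.3333, 4).
  primal value c^T x* = 9.3333.
Solving the dual: y* = (0, 0.6667, 0.3333).
  dual value b^T y* = 9.3333.
Strong duality: c^T x* = b^T y*. Confirmed.

9.3333


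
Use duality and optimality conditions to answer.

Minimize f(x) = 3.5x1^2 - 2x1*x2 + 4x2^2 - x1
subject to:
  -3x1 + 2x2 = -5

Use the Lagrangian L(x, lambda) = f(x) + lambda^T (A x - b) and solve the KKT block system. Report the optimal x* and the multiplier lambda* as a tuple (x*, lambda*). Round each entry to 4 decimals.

Form the Lagrangian:
  L(x, lambda) = (1/2) x^T Q x + c^T x + lambda^T (A x - b)
Stationarity (grad_x L = 0): Q x + c + A^T lambda = 0.
Primal feasibility: A x = b.

This gives the KKT block system:
  [ Q   A^T ] [ x     ]   [-c ]
  [ A    0  ] [ lambda ] = [ b ]

Solving the linear system:
  x*      = (1.3684, -0.4474)
  lambda* = (3.1579)
  f(x*)   = 7.2105

x* = (1.3684, -0.4474), lambda* = (3.1579)


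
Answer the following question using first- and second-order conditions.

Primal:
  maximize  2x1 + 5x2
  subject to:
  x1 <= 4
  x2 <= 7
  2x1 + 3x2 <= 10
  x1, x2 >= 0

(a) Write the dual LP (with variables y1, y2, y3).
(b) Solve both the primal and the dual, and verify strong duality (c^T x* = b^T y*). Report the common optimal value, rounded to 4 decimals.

The standard primal-dual pair for 'max c^T x s.t. A x <= b, x >= 0' is:
  Dual:  min b^T y  s.t.  A^T y >= c,  y >= 0.

So the dual LP is:
  minimize  4y1 + 7y2 + 10y3
  subject to:
    y1 + 2y3 >= 2
    y2 + 3y3 >= 5
    y1, y2, y3 >= 0

Solving the primal: x* = (0, 3.3333).
  primal value c^T x* = 16.6667.
Solving the dual: y* = (0, 0, 1.6667).
  dual value b^T y* = 16.6667.
Strong duality: c^T x* = b^T y*. Confirmed.

16.6667


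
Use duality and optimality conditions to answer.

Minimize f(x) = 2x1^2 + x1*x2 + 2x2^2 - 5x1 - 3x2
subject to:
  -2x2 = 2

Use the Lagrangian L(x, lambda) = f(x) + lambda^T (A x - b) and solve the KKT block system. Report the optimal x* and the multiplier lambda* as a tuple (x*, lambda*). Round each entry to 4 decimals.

Form the Lagrangian:
  L(x, lambda) = (1/2) x^T Q x + c^T x + lambda^T (A x - b)
Stationarity (grad_x L = 0): Q x + c + A^T lambda = 0.
Primal feasibility: A x = b.

This gives the KKT block system:
  [ Q   A^T ] [ x     ]   [-c ]
  [ A    0  ] [ lambda ] = [ b ]

Solving the linear system:
  x*      = (1.5, -1)
  lambda* = (-2.75)
  f(x*)   = 0.5

x* = (1.5, -1), lambda* = (-2.75)


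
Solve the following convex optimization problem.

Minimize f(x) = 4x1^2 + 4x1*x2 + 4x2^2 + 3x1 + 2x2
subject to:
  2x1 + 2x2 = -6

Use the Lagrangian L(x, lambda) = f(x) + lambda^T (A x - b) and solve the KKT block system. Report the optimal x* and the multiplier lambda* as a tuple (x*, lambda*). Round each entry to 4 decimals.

Form the Lagrangian:
  L(x, lambda) = (1/2) x^T Q x + c^T x + lambda^T (A x - b)
Stationarity (grad_x L = 0): Q x + c + A^T lambda = 0.
Primal feasibility: A x = b.

This gives the KKT block system:
  [ Q   A^T ] [ x     ]   [-c ]
  [ A    0  ] [ lambda ] = [ b ]

Solving the linear system:
  x*      = (-1.625, -1.375)
  lambda* = (7.75)
  f(x*)   = 19.4375

x* = (-1.625, -1.375), lambda* = (7.75)


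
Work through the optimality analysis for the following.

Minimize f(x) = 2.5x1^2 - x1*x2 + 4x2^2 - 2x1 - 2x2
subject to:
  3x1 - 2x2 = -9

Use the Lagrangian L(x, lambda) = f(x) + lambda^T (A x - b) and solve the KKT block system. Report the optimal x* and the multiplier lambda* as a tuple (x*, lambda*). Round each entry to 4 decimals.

Form the Lagrangian:
  L(x, lambda) = (1/2) x^T Q x + c^T x + lambda^T (A x - b)
Stationarity (grad_x L = 0): Q x + c + A^T lambda = 0.
Primal feasibility: A x = b.

This gives the KKT block system:
  [ Q   A^T ] [ x     ]   [-c ]
  [ A    0  ] [ lambda ] = [ b ]

Solving the linear system:
  x*      = (-2.225, 1.1625)
  lambda* = (4.7625)
  f(x*)   = 22.4937

x* = (-2.225, 1.1625), lambda* = (4.7625)


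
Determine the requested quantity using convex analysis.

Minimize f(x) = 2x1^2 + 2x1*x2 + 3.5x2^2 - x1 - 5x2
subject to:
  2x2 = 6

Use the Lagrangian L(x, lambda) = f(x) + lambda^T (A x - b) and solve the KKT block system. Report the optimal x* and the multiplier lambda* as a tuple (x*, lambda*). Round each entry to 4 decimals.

Form the Lagrangian:
  L(x, lambda) = (1/2) x^T Q x + c^T x + lambda^T (A x - b)
Stationarity (grad_x L = 0): Q x + c + A^T lambda = 0.
Primal feasibility: A x = b.

This gives the KKT block system:
  [ Q   A^T ] [ x     ]   [-c ]
  [ A    0  ] [ lambda ] = [ b ]

Solving the linear system:
  x*      = (-1.25, 3)
  lambda* = (-6.75)
  f(x*)   = 13.375

x* = (-1.25, 3), lambda* = (-6.75)


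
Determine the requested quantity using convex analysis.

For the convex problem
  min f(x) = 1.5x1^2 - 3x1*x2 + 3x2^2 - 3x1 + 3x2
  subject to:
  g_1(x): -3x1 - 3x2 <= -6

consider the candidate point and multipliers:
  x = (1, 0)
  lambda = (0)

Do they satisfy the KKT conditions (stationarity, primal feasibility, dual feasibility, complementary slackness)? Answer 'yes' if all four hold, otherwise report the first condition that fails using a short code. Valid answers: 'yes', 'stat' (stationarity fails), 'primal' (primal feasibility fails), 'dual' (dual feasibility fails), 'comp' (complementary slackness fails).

Gradient of f: grad f(x) = Q x + c = (0, 0)
Constraint values g_i(x) = a_i^T x - b_i:
  g_1((1, 0)) = 3
Stationarity residual: grad f(x) + sum_i lambda_i a_i = (0, 0)
  -> stationarity OK
Primal feasibility (all g_i <= 0): FAILS
Dual feasibility (all lambda_i >= 0): OK
Complementary slackness (lambda_i * g_i(x) = 0 for all i): OK

Verdict: the first failing condition is primal_feasibility -> primal.

primal


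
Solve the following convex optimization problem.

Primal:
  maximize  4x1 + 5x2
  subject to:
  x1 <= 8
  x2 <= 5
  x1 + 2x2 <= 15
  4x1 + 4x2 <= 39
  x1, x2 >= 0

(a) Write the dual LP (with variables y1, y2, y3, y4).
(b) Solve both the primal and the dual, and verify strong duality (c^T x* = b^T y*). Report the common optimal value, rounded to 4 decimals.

The standard primal-dual pair for 'max c^T x s.t. A x <= b, x >= 0' is:
  Dual:  min b^T y  s.t.  A^T y >= c,  y >= 0.

So the dual LP is:
  minimize  8y1 + 5y2 + 15y3 + 39y4
  subject to:
    y1 + y3 + 4y4 >= 4
    y2 + 2y3 + 4y4 >= 5
    y1, y2, y3, y4 >= 0

Solving the primal: x* = (4.75, 5).
  primal value c^T x* = 44.
Solving the dual: y* = (0, 1, 0, 1).
  dual value b^T y* = 44.
Strong duality: c^T x* = b^T y*. Confirmed.

44


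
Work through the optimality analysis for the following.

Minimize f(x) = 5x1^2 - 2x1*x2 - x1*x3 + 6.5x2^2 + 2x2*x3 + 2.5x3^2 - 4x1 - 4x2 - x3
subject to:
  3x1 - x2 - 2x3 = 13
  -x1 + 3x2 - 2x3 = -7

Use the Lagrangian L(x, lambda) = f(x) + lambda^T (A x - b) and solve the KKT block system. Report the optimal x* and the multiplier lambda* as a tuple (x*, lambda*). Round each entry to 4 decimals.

Form the Lagrangian:
  L(x, lambda) = (1/2) x^T Q x + c^T x + lambda^T (A x - b)
Stationarity (grad_x L = 0): Q x + c + A^T lambda = 0.
Primal feasibility: A x = b.

This gives the KKT block system:
  [ Q   A^T ] [ x     ]   [-c ]
  [ A    0  ] [ lambda ] = [ b ]

Solving the linear system:
  x*      = (3.7692, -1.2308, -0.2308)
  lambda* = (-10.1442, 5.9519)
  f(x*)   = 81.8077

x* = (3.7692, -1.2308, -0.2308), lambda* = (-10.1442, 5.9519)


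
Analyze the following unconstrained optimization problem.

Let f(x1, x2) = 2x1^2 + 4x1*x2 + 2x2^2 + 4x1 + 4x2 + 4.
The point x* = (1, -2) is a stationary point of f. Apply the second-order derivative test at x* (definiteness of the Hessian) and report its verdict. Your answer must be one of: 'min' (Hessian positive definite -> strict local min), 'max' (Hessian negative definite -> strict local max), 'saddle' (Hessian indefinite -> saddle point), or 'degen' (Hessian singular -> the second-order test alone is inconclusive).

Compute the Hessian H = grad^2 f:
  H = [[4, 4], [4, 4]]
Verify stationarity: grad f(x*) = H x* + g = (0, 0).
Eigenvalues of H: 0, 8.
H has a zero eigenvalue (singular; positive semidefinite but not definite), so H is neither positive definite, negative definite, nor indefinite. The second-order test alone is inconclusive -> degen.
(Indeed, f is constant along the null direction of H through x*, so x* is not a strict local extremum.)

degen


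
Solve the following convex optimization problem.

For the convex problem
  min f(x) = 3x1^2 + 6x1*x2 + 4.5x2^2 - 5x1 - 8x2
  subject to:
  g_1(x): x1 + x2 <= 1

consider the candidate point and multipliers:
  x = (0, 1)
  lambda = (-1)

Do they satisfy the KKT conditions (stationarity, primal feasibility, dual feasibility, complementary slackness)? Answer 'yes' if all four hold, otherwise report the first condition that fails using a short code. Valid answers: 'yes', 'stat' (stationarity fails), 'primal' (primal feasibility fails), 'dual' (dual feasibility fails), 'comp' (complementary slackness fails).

Gradient of f: grad f(x) = Q x + c = (1, 1)
Constraint values g_i(x) = a_i^T x - b_i:
  g_1((0, 1)) = 0
Stationarity residual: grad f(x) + sum_i lambda_i a_i = (0, 0)
  -> stationarity OK
Primal feasibility (all g_i <= 0): OK
Dual feasibility (all lambda_i >= 0): FAILS
Complementary slackness (lambda_i * g_i(x) = 0 for all i): OK

Verdict: the first failing condition is dual_feasibility -> dual.

dual


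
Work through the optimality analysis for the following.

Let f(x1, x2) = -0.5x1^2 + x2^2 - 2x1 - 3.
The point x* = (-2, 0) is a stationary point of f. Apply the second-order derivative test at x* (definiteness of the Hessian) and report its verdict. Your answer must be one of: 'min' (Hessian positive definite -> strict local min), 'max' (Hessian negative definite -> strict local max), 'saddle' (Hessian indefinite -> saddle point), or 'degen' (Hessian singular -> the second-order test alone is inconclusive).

Compute the Hessian H = grad^2 f:
  H = [[-1, 0], [0, 2]]
Verify stationarity: grad f(x*) = H x* + g = (0, 0).
Eigenvalues of H: -1, 2.
Eigenvalues have mixed signs, so H is indefinite -> x* is a saddle point.

saddle


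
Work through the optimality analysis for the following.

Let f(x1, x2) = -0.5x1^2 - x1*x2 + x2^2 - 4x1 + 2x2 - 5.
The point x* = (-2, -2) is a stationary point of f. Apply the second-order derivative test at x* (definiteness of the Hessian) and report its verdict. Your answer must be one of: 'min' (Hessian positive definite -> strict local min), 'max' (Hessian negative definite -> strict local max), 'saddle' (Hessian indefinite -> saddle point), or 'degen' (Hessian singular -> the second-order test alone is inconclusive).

Compute the Hessian H = grad^2 f:
  H = [[-1, -1], [-1, 2]]
Verify stationarity: grad f(x*) = H x* + g = (0, 0).
Eigenvalues of H: -1.3028, 2.3028.
Eigenvalues have mixed signs, so H is indefinite -> x* is a saddle point.

saddle


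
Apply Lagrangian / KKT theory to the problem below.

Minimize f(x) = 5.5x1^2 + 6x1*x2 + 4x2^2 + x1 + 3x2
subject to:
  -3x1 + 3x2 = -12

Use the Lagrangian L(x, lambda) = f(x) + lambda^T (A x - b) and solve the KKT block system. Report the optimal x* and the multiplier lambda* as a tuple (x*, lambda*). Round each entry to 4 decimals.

Form the Lagrangian:
  L(x, lambda) = (1/2) x^T Q x + c^T x + lambda^T (A x - b)
Stationarity (grad_x L = 0): Q x + c + A^T lambda = 0.
Primal feasibility: A x = b.

This gives the KKT block system:
  [ Q   A^T ] [ x     ]   [-c ]
  [ A    0  ] [ lambda ] = [ b ]

Solving the linear system:
  x*      = (1.6774, -2.3226)
  lambda* = (1.8387)
  f(x*)   = 8.3871

x* = (1.6774, -2.3226), lambda* = (1.8387)


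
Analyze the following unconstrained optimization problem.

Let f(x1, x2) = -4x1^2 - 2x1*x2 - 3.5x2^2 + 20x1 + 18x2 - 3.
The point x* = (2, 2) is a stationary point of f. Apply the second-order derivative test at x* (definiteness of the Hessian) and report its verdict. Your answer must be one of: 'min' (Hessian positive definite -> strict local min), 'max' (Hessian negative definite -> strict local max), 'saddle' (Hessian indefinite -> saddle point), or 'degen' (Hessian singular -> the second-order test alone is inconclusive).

Compute the Hessian H = grad^2 f:
  H = [[-8, -2], [-2, -7]]
Verify stationarity: grad f(x*) = H x* + g = (0, 0).
Eigenvalues of H: -9.5616, -5.4384.
Both eigenvalues < 0, so H is negative definite -> x* is a strict local max.

max


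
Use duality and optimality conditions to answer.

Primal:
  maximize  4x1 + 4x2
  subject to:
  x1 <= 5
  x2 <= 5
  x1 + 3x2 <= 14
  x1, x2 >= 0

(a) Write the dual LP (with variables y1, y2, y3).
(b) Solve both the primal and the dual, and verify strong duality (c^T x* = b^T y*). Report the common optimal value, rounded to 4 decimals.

The standard primal-dual pair for 'max c^T x s.t. A x <= b, x >= 0' is:
  Dual:  min b^T y  s.t.  A^T y >= c,  y >= 0.

So the dual LP is:
  minimize  5y1 + 5y2 + 14y3
  subject to:
    y1 + y3 >= 4
    y2 + 3y3 >= 4
    y1, y2, y3 >= 0

Solving the primal: x* = (5, 3).
  primal value c^T x* = 32.
Solving the dual: y* = (2.6667, 0, 1.3333).
  dual value b^T y* = 32.
Strong duality: c^T x* = b^T y*. Confirmed.

32


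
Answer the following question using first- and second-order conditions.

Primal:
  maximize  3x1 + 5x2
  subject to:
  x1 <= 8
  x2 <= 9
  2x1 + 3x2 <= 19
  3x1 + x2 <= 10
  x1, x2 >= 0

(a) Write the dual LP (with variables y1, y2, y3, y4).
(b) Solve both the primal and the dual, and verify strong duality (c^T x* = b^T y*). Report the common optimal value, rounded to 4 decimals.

The standard primal-dual pair for 'max c^T x s.t. A x <= b, x >= 0' is:
  Dual:  min b^T y  s.t.  A^T y >= c,  y >= 0.

So the dual LP is:
  minimize  8y1 + 9y2 + 19y3 + 10y4
  subject to:
    y1 + 2y3 + 3y4 >= 3
    y2 + 3y3 + y4 >= 5
    y1, y2, y3, y4 >= 0

Solving the primal: x* = (0, 6.3333).
  primal value c^T x* = 31.6667.
Solving the dual: y* = (0, 0, 1.6667, 0).
  dual value b^T y* = 31.6667.
Strong duality: c^T x* = b^T y*. Confirmed.

31.6667


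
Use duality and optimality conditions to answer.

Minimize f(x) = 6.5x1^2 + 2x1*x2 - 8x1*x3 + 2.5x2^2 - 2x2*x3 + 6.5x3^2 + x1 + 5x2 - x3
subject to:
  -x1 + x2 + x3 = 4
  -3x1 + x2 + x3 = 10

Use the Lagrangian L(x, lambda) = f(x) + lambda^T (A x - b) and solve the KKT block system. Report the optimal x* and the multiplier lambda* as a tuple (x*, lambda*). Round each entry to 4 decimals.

Form the Lagrangian:
  L(x, lambda) = (1/2) x^T Q x + c^T x + lambda^T (A x - b)
Stationarity (grad_x L = 0): Q x + c + A^T lambda = 0.
Primal feasibility: A x = b.

This gives the KKT block system:
  [ Q   A^T ] [ x     ]   [-c ]
  [ A    0  ] [ lambda ] = [ b ]

Solving the linear system:
  x*      = (-3, 1.7727, -0.7727)
  lambda* = (0.0227, -9.4318)
  f(x*)   = 50.4318

x* = (-3, 1.7727, -0.7727), lambda* = (0.0227, -9.4318)


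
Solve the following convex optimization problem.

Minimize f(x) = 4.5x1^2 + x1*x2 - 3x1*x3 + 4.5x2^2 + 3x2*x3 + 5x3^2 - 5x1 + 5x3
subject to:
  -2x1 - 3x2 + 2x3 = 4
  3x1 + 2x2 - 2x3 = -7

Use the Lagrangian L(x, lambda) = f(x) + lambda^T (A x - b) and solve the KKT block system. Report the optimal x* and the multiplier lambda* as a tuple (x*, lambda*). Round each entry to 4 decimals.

Form the Lagrangian:
  L(x, lambda) = (1/2) x^T Q x + c^T x + lambda^T (A x - b)
Stationarity (grad_x L = 0): Q x + c + A^T lambda = 0.
Primal feasibility: A x = b.

This gives the KKT block system:
  [ Q   A^T ] [ x     ]   [-c ]
  [ A    0  ] [ lambda ] = [ b ]

Solving the linear system:
  x*      = (-2.697, 0.303, -0.2424)
  lambda* = (10.8788, 16.6667)
  f(x*)   = 42.7121

x* = (-2.697, 0.303, -0.2424), lambda* = (10.8788, 16.6667)


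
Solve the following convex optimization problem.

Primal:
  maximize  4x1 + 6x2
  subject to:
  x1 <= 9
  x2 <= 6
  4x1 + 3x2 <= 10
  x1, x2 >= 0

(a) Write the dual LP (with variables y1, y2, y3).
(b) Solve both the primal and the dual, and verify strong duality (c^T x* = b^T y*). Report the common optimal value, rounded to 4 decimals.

The standard primal-dual pair for 'max c^T x s.t. A x <= b, x >= 0' is:
  Dual:  min b^T y  s.t.  A^T y >= c,  y >= 0.

So the dual LP is:
  minimize  9y1 + 6y2 + 10y3
  subject to:
    y1 + 4y3 >= 4
    y2 + 3y3 >= 6
    y1, y2, y3 >= 0

Solving the primal: x* = (0, 3.3333).
  primal value c^T x* = 20.
Solving the dual: y* = (0, 0, 2).
  dual value b^T y* = 20.
Strong duality: c^T x* = b^T y*. Confirmed.

20
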